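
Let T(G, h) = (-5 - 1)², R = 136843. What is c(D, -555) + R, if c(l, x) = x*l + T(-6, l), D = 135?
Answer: 61954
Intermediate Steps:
T(G, h) = 36 (T(G, h) = (-6)² = 36)
c(l, x) = 36 + l*x (c(l, x) = x*l + 36 = l*x + 36 = 36 + l*x)
c(D, -555) + R = (36 + 135*(-555)) + 136843 = (36 - 74925) + 136843 = -74889 + 136843 = 61954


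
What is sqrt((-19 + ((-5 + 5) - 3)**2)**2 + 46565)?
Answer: 3*sqrt(5185) ≈ 216.02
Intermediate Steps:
sqrt((-19 + ((-5 + 5) - 3)**2)**2 + 46565) = sqrt((-19 + (0 - 3)**2)**2 + 46565) = sqrt((-19 + (-3)**2)**2 + 46565) = sqrt((-19 + 9)**2 + 46565) = sqrt((-10)**2 + 46565) = sqrt(100 + 46565) = sqrt(46665) = 3*sqrt(5185)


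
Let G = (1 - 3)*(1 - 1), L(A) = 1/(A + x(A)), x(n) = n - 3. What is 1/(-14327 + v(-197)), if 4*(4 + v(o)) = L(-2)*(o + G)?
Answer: -28/401071 ≈ -6.9813e-5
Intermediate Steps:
x(n) = -3 + n
L(A) = 1/(-3 + 2*A) (L(A) = 1/(A + (-3 + A)) = 1/(-3 + 2*A))
G = 0 (G = -2*0 = 0)
v(o) = -4 - o/28 (v(o) = -4 + ((o + 0)/(-3 + 2*(-2)))/4 = -4 + (o/(-3 - 4))/4 = -4 + (o/(-7))/4 = -4 + (-o/7)/4 = -4 - o/28)
1/(-14327 + v(-197)) = 1/(-14327 + (-4 - 1/28*(-197))) = 1/(-14327 + (-4 + 197/28)) = 1/(-14327 + 85/28) = 1/(-401071/28) = -28/401071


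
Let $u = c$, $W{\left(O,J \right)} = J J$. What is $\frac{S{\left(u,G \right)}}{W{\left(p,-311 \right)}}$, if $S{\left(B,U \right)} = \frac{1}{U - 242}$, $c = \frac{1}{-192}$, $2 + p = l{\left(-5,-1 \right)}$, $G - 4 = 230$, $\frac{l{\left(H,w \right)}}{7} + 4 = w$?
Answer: $- \frac{1}{773768} \approx -1.2924 \cdot 10^{-6}$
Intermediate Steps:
$l{\left(H,w \right)} = -28 + 7 w$
$G = 234$ ($G = 4 + 230 = 234$)
$p = -37$ ($p = -2 + \left(-28 + 7 \left(-1\right)\right) = -2 - 35 = -37$)
$W{\left(O,J \right)} = J^{2}$
$c = - \frac{1}{192} \approx -0.0052083$
$u = - \frac{1}{192} \approx -0.0052083$
$S{\left(B,U \right)} = \frac{1}{-242 + U}$
$\frac{S{\left(u,G \right)}}{W{\left(p,-311 \right)}} = \frac{1}{\left(-242 + 234\right) \left(-311\right)^{2}} = \frac{1}{\left(-8\right) 96721} = \left(- \frac{1}{8}\right) \frac{1}{96721} = - \frac{1}{773768}$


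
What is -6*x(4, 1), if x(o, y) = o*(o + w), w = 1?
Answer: -120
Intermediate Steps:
x(o, y) = o*(1 + o) (x(o, y) = o*(o + 1) = o*(1 + o))
-6*x(4, 1) = -24*(1 + 4) = -24*5 = -6*20 = -120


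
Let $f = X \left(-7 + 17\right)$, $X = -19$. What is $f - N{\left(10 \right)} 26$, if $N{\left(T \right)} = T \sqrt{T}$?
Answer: $-190 - 260 \sqrt{10} \approx -1012.2$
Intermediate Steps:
$N{\left(T \right)} = T^{\frac{3}{2}}$
$f = -190$ ($f = - 19 \left(-7 + 17\right) = \left(-19\right) 10 = -190$)
$f - N{\left(10 \right)} 26 = -190 - 10^{\frac{3}{2}} \cdot 26 = -190 - 10 \sqrt{10} \cdot 26 = -190 - 260 \sqrt{10}$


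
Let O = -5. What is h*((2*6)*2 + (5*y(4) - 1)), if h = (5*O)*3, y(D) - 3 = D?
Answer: -4350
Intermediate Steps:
y(D) = 3 + D
h = -75 (h = (5*(-5))*3 = -25*3 = -75)
h*((2*6)*2 + (5*y(4) - 1)) = -75*((2*6)*2 + (5*(3 + 4) - 1)) = -75*(12*2 + (5*7 - 1)) = -75*(24 + (35 - 1)) = -75*(24 + 34) = -75*58 = -4350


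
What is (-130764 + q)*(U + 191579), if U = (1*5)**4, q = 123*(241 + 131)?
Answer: -16338877632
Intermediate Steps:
q = 45756 (q = 123*372 = 45756)
U = 625 (U = 5**4 = 625)
(-130764 + q)*(U + 191579) = (-130764 + 45756)*(625 + 191579) = -85008*192204 = -16338877632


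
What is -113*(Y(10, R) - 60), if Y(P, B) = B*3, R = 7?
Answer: 4407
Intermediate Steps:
Y(P, B) = 3*B
-113*(Y(10, R) - 60) = -113*(3*7 - 60) = -113*(21 - 60) = -113*(-39) = 4407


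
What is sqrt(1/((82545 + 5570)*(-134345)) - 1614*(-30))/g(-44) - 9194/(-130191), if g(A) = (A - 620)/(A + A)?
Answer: 9194/130191 + 11*sqrt(271411023567670445862113)/196507640605 ≈ 29.233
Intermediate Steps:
g(A) = (-620 + A)/(2*A) (g(A) = (-620 + A)/((2*A)) = (-620 + A)*(1/(2*A)) = (-620 + A)/(2*A))
sqrt(1/((82545 + 5570)*(-134345)) - 1614*(-30))/g(-44) - 9194/(-130191) = sqrt(1/((82545 + 5570)*(-134345)) - 1614*(-30))/(((1/2)*(-620 - 44)/(-44))) - 9194/(-130191) = sqrt(-1/134345/88115 + 48420)/(((1/2)*(-1/44)*(-664))) - 9194*(-1/130191) = sqrt((1/88115)*(-1/134345) + 48420)/(83/11) + 9194/130191 = sqrt(-1/11837809675 + 48420)*(11/83) + 9194/130191 = sqrt(573186744463499/11837809675)*(11/83) + 9194/130191 = (sqrt(271411023567670445862113)/2367561935)*(11/83) + 9194/130191 = 11*sqrt(271411023567670445862113)/196507640605 + 9194/130191 = 9194/130191 + 11*sqrt(271411023567670445862113)/196507640605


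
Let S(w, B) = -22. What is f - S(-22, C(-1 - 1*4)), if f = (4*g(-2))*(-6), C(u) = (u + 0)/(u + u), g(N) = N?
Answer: 70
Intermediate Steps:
C(u) = ½ (C(u) = u/((2*u)) = u*(1/(2*u)) = ½)
f = 48 (f = (4*(-2))*(-6) = -8*(-6) = 48)
f - S(-22, C(-1 - 1*4)) = 48 - 1*(-22) = 48 + 22 = 70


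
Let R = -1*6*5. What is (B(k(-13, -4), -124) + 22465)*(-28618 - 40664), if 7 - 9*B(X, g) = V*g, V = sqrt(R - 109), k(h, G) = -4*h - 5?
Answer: -1556474016 - 954552*I*sqrt(139) ≈ -1.5565e+9 - 1.1254e+7*I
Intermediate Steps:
R = -30 (R = -6*5 = -30)
k(h, G) = -5 - 4*h
V = I*sqrt(139) (V = sqrt(-30 - 109) = sqrt(-139) = I*sqrt(139) ≈ 11.79*I)
B(X, g) = 7/9 - I*g*sqrt(139)/9 (B(X, g) = 7/9 - I*sqrt(139)*g/9 = 7/9 - I*g*sqrt(139)/9)
(B(k(-13, -4), -124) + 22465)*(-28618 - 40664) = ((7/9 - 1/9*I*(-124)*sqrt(139)) + 22465)*(-28618 - 40664) = ((7/9 + 124*I*sqrt(139)/9) + 22465)*(-69282) = (202192/9 + 124*I*sqrt(139)/9)*(-69282) = -1556474016 - 954552*I*sqrt(139)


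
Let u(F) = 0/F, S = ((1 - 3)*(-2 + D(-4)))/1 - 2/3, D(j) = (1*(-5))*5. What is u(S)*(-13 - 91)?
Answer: 0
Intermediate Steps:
D(j) = -25 (D(j) = -5*5 = -25)
S = 160/3 (S = ((1 - 3)*(-2 - 25))/1 - 2/3 = -2*(-27)*1 - 2*⅓ = 54*1 - ⅔ = 54 - ⅔ = 160/3 ≈ 53.333)
u(F) = 0
u(S)*(-13 - 91) = 0*(-13 - 91) = 0*(-104) = 0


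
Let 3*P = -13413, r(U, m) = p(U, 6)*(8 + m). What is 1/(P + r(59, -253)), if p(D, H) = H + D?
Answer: -1/20396 ≈ -4.9029e-5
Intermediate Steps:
p(D, H) = D + H
r(U, m) = (6 + U)*(8 + m) (r(U, m) = (U + 6)*(8 + m) = (6 + U)*(8 + m))
P = -4471 (P = (⅓)*(-13413) = -4471)
1/(P + r(59, -253)) = 1/(-4471 + (6 + 59)*(8 - 253)) = 1/(-4471 + 65*(-245)) = 1/(-4471 - 15925) = 1/(-20396) = -1/20396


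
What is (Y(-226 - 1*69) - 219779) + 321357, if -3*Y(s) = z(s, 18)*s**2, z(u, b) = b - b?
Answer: 101578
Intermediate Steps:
z(u, b) = 0
Y(s) = 0 (Y(s) = -0*s**2 = -1/3*0 = 0)
(Y(-226 - 1*69) - 219779) + 321357 = (0 - 219779) + 321357 = -219779 + 321357 = 101578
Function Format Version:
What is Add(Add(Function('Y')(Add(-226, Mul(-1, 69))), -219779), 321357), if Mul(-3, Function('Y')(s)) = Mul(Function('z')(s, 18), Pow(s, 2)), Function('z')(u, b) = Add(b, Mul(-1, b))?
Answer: 101578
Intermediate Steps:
Function('z')(u, b) = 0
Function('Y')(s) = 0 (Function('Y')(s) = Mul(Rational(-1, 3), Mul(0, Pow(s, 2))) = Mul(Rational(-1, 3), 0) = 0)
Add(Add(Function('Y')(Add(-226, Mul(-1, 69))), -219779), 321357) = Add(Add(0, -219779), 321357) = Add(-219779, 321357) = 101578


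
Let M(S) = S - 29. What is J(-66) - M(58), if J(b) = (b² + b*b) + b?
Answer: 8617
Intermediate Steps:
M(S) = -29 + S
J(b) = b + 2*b² (J(b) = (b² + b²) + b = 2*b² + b = b + 2*b²)
J(-66) - M(58) = -66*(1 + 2*(-66)) - (-29 + 58) = -66*(1 - 132) - 1*29 = -66*(-131) - 29 = 8646 - 29 = 8617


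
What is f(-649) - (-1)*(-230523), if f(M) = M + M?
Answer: -231821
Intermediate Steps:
f(M) = 2*M
f(-649) - (-1)*(-230523) = 2*(-649) - (-1)*(-230523) = -1298 - 1*230523 = -1298 - 230523 = -231821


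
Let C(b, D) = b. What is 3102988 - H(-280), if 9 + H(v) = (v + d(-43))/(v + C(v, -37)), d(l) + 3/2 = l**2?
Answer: 695071955/224 ≈ 3.1030e+6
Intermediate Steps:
d(l) = -3/2 + l**2
H(v) = -9 + (3695/2 + v)/(2*v) (H(v) = -9 + (v + (-3/2 + (-43)**2))/(v + v) = -9 + (v + (-3/2 + 1849))/((2*v)) = -9 + (v + 3695/2)*(1/(2*v)) = -9 + (3695/2 + v)*(1/(2*v)) = -9 + (3695/2 + v)/(2*v))
3102988 - H(-280) = 3102988 - (3695 - 34*(-280))/(4*(-280)) = 3102988 - (-1)*(3695 + 9520)/(4*280) = 3102988 - (-1)*13215/(4*280) = 3102988 - 1*(-2643/224) = 3102988 + 2643/224 = 695071955/224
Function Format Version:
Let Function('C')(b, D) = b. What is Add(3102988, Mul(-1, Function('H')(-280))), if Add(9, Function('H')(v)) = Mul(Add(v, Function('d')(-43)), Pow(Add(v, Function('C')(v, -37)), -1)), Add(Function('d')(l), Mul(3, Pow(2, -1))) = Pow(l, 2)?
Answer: Rational(695071955, 224) ≈ 3.1030e+6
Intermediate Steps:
Function('d')(l) = Add(Rational(-3, 2), Pow(l, 2))
Function('H')(v) = Add(-9, Mul(Rational(1, 2), Pow(v, -1), Add(Rational(3695, 2), v))) (Function('H')(v) = Add(-9, Mul(Add(v, Add(Rational(-3, 2), Pow(-43, 2))), Pow(Add(v, v), -1))) = Add(-9, Mul(Add(v, Add(Rational(-3, 2), 1849)), Pow(Mul(2, v), -1))) = Add(-9, Mul(Add(v, Rational(3695, 2)), Mul(Rational(1, 2), Pow(v, -1)))) = Add(-9, Mul(Add(Rational(3695, 2), v), Mul(Rational(1, 2), Pow(v, -1)))) = Add(-9, Mul(Rational(1, 2), Pow(v, -1), Add(Rational(3695, 2), v))))
Add(3102988, Mul(-1, Function('H')(-280))) = Add(3102988, Mul(-1, Mul(Rational(1, 4), Pow(-280, -1), Add(3695, Mul(-34, -280))))) = Add(3102988, Mul(-1, Mul(Rational(1, 4), Rational(-1, 280), Add(3695, 9520)))) = Add(3102988, Mul(-1, Mul(Rational(1, 4), Rational(-1, 280), 13215))) = Add(3102988, Mul(-1, Rational(-2643, 224))) = Add(3102988, Rational(2643, 224)) = Rational(695071955, 224)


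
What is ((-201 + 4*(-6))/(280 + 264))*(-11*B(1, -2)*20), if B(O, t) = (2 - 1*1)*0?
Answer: 0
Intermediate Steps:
B(O, t) = 0 (B(O, t) = (2 - 1)*0 = 1*0 = 0)
((-201 + 4*(-6))/(280 + 264))*(-11*B(1, -2)*20) = ((-201 + 4*(-6))/(280 + 264))*(-11*0*20) = ((-201 - 24)/544)*(0*20) = -225*1/544*0 = -225/544*0 = 0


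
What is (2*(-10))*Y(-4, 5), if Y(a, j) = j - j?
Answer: 0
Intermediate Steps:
Y(a, j) = 0
(2*(-10))*Y(-4, 5) = (2*(-10))*0 = -20*0 = 0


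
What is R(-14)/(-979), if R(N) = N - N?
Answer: 0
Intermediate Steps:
R(N) = 0
R(-14)/(-979) = 0/(-979) = 0*(-1/979) = 0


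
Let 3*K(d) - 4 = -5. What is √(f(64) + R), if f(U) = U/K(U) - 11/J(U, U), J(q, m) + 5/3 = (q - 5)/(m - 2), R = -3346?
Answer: 2*I*√15577891/133 ≈ 59.352*I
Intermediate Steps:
K(d) = -⅓ (K(d) = 4/3 + (⅓)*(-5) = 4/3 - 5/3 = -⅓)
J(q, m) = -5/3 + (-5 + q)/(-2 + m) (J(q, m) = -5/3 + (q - 5)/(m - 2) = -5/3 + (-5 + q)/(-2 + m))
f(U) = -3*U - 33*(-2 + U)/(-5 - 2*U) (f(U) = U/(-⅓) - 11*3*(-2 + U)/(-5 - 5*U + 3*U) = U*(-3) - 11*3*(-2 + U)/(-5 - 2*U) = -3*U - 33*(-2 + U)/(-5 - 2*U))
√(f(64) + R) = √(6*(-11 - 1*64² + 3*64)/(5 + 2*64) - 3346) = √(6*(-11 - 1*4096 + 192)/(5 + 128) - 3346) = √(6*(-11 - 4096 + 192)/133 - 3346) = √(6*(1/133)*(-3915) - 3346) = √(-23490/133 - 3346) = √(-468508/133) = 2*I*√15577891/133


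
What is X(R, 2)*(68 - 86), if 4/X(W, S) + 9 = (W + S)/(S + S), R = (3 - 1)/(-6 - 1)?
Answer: 42/5 ≈ 8.4000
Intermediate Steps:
R = -2/7 (R = 2/(-7) = 2*(-⅐) = -2/7 ≈ -0.28571)
X(W, S) = 4/(-9 + (S + W)/(2*S)) (X(W, S) = 4/(-9 + (W + S)/(S + S)) = 4/(-9 + (S + W)/((2*S))) = 4/(-9 + (S + W)*(1/(2*S))) = 4/(-9 + (S + W)/(2*S)))
X(R, 2)*(68 - 86) = (-8*2/(-1*(-2/7) + 17*2))*(68 - 86) = -8*2/(2/7 + 34)*(-18) = -8*2/240/7*(-18) = -8*2*7/240*(-18) = -7/15*(-18) = 42/5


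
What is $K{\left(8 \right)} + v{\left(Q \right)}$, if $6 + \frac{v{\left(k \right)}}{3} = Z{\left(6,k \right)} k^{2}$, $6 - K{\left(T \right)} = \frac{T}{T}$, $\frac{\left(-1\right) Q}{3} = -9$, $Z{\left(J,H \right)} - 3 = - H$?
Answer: $-52501$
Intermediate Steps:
$Z{\left(J,H \right)} = 3 - H$
$Q = 27$ ($Q = \left(-3\right) \left(-9\right) = 27$)
$K{\left(T \right)} = 5$ ($K{\left(T \right)} = 6 - \frac{T}{T} = 6 - 1 = 5$)
$v{\left(k \right)} = -18 + 3 k^{2} \left(3 - k\right)$ ($v{\left(k \right)} = -18 + 3 \left(3 - k\right) k^{2} = -18 + 3 k^{2} \left(3 - k\right)$)
$K{\left(8 \right)} + v{\left(Q \right)} = 5 + \left(-18 + 3 \cdot 27^{2} \left(3 - 27\right)\right) = 5 + \left(-18 + 3 \cdot 729 \left(3 - 27\right)\right) = 5 + \left(-18 + 3 \cdot 729 \left(-24\right)\right) = 5 - 52506 = -52501$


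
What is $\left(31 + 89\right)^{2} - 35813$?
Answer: $-21413$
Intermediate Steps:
$\left(31 + 89\right)^{2} - 35813 = 120^{2} - 35813 = 14400 - 35813 = -21413$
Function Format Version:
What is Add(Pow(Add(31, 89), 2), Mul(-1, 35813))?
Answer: -21413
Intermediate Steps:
Add(Pow(Add(31, 89), 2), Mul(-1, 35813)) = Add(Pow(120, 2), -35813) = Add(14400, -35813) = -21413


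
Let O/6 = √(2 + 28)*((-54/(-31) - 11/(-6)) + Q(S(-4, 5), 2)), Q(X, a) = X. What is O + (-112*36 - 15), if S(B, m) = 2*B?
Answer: -4047 - 823*√30/31 ≈ -4192.4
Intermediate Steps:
O = -823*√30/31 (O = 6*(√(2 + 28)*((-54/(-31) - 11/(-6)) + 2*(-4))) = 6*(√30*((-54*(-1/31) - 11*(-⅙)) - 8)) = 6*(√30*((54/31 + 11/6) - 8)) = 6*(√30*(665/186 - 8)) = 6*(√30*(-823/186)) = 6*(-823*√30/186) = -823*√30/31 ≈ -145.41)
O + (-112*36 - 15) = -823*√30/31 + (-112*36 - 15) = -823*√30/31 + (-4032 - 15) = -823*√30/31 - 4047 = -4047 - 823*√30/31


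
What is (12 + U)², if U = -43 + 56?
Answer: 625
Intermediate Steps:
U = 13
(12 + U)² = (12 + 13)² = 25² = 625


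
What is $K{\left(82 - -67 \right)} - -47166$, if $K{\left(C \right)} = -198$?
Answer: $46968$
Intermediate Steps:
$K{\left(82 - -67 \right)} - -47166 = -198 - -47166 = -198 + 47166 = 46968$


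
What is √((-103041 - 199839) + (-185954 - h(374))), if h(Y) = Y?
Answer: 2*I*√122302 ≈ 699.43*I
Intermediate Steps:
√((-103041 - 199839) + (-185954 - h(374))) = √((-103041 - 199839) + (-185954 - 1*374)) = √(-302880 + (-185954 - 374)) = √(-302880 - 186328) = √(-489208) = 2*I*√122302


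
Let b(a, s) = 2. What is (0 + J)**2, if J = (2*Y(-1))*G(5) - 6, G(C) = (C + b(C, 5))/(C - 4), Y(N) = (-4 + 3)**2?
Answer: 64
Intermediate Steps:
Y(N) = 1 (Y(N) = (-1)**2 = 1)
G(C) = (2 + C)/(-4 + C) (G(C) = (C + 2)/(C - 4) = (2 + C)/(-4 + C))
J = 8 (J = (2*1)*((2 + 5)/(-4 + 5)) - 6 = 2*(7/1) - 6 = 2*(1*7) - 6 = 2*7 - 6 = 14 - 6 = 8)
(0 + J)**2 = (0 + 8)**2 = 8**2 = 64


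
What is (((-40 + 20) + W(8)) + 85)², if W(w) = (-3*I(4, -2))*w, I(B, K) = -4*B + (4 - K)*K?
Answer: 543169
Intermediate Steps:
I(B, K) = -4*B + K*(4 - K)
W(w) = 84*w (W(w) = (-3*(-1*(-2)² - 4*4 + 4*(-2)))*w = (-3*(-1*4 - 16 - 8))*w = (-3*(-4 - 16 - 8))*w = (-3*(-28))*w = 84*w)
(((-40 + 20) + W(8)) + 85)² = (((-40 + 20) + 84*8) + 85)² = ((-20 + 672) + 85)² = (652 + 85)² = 737² = 543169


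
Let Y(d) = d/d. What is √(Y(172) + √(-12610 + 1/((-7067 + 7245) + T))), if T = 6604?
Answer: √(45995524 + 6782*I*√580003550858)/6782 ≈ 7.5266 + 7.4598*I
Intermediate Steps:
Y(d) = 1
√(Y(172) + √(-12610 + 1/((-7067 + 7245) + T))) = √(1 + √(-12610 + 1/((-7067 + 7245) + 6604))) = √(1 + √(-12610 + 1/(178 + 6604))) = √(1 + √(-12610 + 1/6782)) = √(1 + √(-85521019/6782)) = √(1 + I*√580003550858/6782)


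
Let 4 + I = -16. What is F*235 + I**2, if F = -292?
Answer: -68220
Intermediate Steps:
I = -20 (I = -4 - 16 = -20)
F*235 + I**2 = -292*235 + (-20)**2 = -68620 + 400 = -68220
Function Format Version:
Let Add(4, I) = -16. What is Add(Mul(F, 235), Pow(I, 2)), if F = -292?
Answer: -68220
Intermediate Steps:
I = -20 (I = Add(-4, -16) = -20)
Add(Mul(F, 235), Pow(I, 2)) = Add(Mul(-292, 235), Pow(-20, 2)) = Add(-68620, 400) = -68220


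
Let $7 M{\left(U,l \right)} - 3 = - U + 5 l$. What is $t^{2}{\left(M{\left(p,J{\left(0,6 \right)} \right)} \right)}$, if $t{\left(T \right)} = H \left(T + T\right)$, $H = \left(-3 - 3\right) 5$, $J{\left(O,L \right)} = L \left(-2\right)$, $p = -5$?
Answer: $\frac{9734400}{49} \approx 1.9866 \cdot 10^{5}$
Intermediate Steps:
$J{\left(O,L \right)} = - 2 L$
$H = -30$ ($H = \left(-6\right) 5 = -30$)
$M{\left(U,l \right)} = \frac{3}{7} - \frac{U}{7} + \frac{5 l}{7}$ ($M{\left(U,l \right)} = \frac{3}{7} + \frac{- U + 5 l}{7} = \frac{3}{7} - \left(- \frac{5 l}{7} + \frac{U}{7}\right) = \frac{3}{7} - \frac{U}{7} + \frac{5 l}{7}$)
$t{\left(T \right)} = - 60 T$ ($t{\left(T \right)} = - 30 \left(T + T\right) = - 30 \cdot 2 T = - 60 T$)
$t^{2}{\left(M{\left(p,J{\left(0,6 \right)} \right)} \right)} = \left(- 60 \left(\frac{3}{7} - - \frac{5}{7} + \frac{5 \left(\left(-2\right) 6\right)}{7}\right)\right)^{2} = \left(- 60 \left(\frac{3}{7} + \frac{5}{7} + \frac{5}{7} \left(-12\right)\right)\right)^{2} = \left(- 60 \left(\frac{3}{7} + \frac{5}{7} - \frac{60}{7}\right)\right)^{2} = \left(\left(-60\right) \left(- \frac{52}{7}\right)\right)^{2} = \left(\frac{3120}{7}\right)^{2} = \frac{9734400}{49}$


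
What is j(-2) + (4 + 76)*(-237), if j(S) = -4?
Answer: -18964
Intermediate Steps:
j(-2) + (4 + 76)*(-237) = -4 + (4 + 76)*(-237) = -4 + 80*(-237) = -4 - 18960 = -18964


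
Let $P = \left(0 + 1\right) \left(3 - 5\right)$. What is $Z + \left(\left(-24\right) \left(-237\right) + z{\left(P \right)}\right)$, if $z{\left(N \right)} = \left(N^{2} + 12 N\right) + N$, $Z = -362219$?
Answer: $-356553$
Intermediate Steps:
$P = -2$ ($P = 1 \left(-2\right) = -2$)
$z{\left(N \right)} = N^{2} + 13 N$
$Z + \left(\left(-24\right) \left(-237\right) + z{\left(P \right)}\right) = -362219 - \left(-5688 + 2 \left(13 - 2\right)\right) = -362219 + \left(5688 - 22\right) = -362219 + 5666 = -356553$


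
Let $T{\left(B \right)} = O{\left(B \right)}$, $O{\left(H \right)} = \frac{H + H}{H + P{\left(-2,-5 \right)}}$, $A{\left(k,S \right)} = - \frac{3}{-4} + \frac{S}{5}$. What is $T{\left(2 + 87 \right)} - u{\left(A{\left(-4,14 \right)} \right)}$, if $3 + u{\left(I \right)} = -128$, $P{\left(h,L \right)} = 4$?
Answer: $\frac{12361}{93} \approx 132.91$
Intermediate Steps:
$A{\left(k,S \right)} = \frac{3}{4} + \frac{S}{5}$ ($A{\left(k,S \right)} = \left(-3\right) \left(- \frac{1}{4}\right) + S \frac{1}{5} = \frac{3}{4} + \frac{S}{5}$)
$O{\left(H \right)} = \frac{2 H}{4 + H}$ ($O{\left(H \right)} = \frac{H + H}{H + 4} = \frac{2 H}{4 + H}$)
$u{\left(I \right)} = -131$ ($u{\left(I \right)} = -3 - 128 = -131$)
$T{\left(B \right)} = \frac{2 B}{4 + B}$
$T{\left(2 + 87 \right)} - u{\left(A{\left(-4,14 \right)} \right)} = \frac{2 \left(2 + 87\right)}{4 + \left(2 + 87\right)} - -131 = 2 \cdot 89 \frac{1}{4 + 89} + 131 = 2 \cdot 89 \cdot \frac{1}{93} + 131 = \frac{178}{93} + 131 = \frac{12361}{93}$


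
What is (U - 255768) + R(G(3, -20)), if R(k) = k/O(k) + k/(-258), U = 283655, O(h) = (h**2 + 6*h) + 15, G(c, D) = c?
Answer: 8394005/301 ≈ 27887.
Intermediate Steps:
O(h) = 15 + h**2 + 6*h
R(k) = -k/258 + k/(15 + k**2 + 6*k) (R(k) = k/(15 + k**2 + 6*k) + k/(-258) = k/(15 + k**2 + 6*k) + k*(-1/258) = k/(15 + k**2 + 6*k) - k/258 = -k/258 + k/(15 + k**2 + 6*k))
(U - 255768) + R(G(3, -20)) = (283655 - 255768) + (1/258)*3*(243 - 1*3**2 - 6*3)/(15 + 3**2 + 6*3) = 27887 + (1/258)*3*(243 - 1*9 - 18)/(15 + 9 + 18) = 27887 + (1/258)*3*(243 - 9 - 18)/42 = 27887 + (1/258)*3*(1/42)*216 = 27887 + 18/301 = 8394005/301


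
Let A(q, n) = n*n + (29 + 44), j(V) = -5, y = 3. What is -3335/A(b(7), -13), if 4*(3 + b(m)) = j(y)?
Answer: -3335/242 ≈ -13.781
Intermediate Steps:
b(m) = -17/4 (b(m) = -3 + (¼)*(-5) = -3 - 5/4 = -17/4)
A(q, n) = 73 + n² (A(q, n) = n² + 73 = 73 + n²)
-3335/A(b(7), -13) = -3335/(73 + (-13)²) = -3335/(73 + 169) = -3335/242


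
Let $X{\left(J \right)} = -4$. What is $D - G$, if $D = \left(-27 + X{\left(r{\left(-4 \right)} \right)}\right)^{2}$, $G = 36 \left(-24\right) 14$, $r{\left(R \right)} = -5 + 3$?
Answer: $13057$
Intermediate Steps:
$r{\left(R \right)} = -2$
$G = -12096$ ($G = \left(-864\right) 14 = -12096$)
$D = 961$ ($D = \left(-27 - 4\right)^{2} = \left(-31\right)^{2} = 961$)
$D - G = 961 - -12096 = 961 + 12096 = 13057$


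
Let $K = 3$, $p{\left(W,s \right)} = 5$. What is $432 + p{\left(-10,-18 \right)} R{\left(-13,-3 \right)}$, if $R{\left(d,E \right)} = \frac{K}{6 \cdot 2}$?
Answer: $\frac{1733}{4} \approx 433.25$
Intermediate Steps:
$R{\left(d,E \right)} = \frac{1}{4}$ ($R{\left(d,E \right)} = \frac{3}{6 \cdot 2} = \frac{3}{12} = 3 \cdot \frac{1}{12} = \frac{1}{4}$)
$432 + p{\left(-10,-18 \right)} R{\left(-13,-3 \right)} = 432 + 5 \cdot \frac{1}{4} = 432 + \frac{5}{4} = \frac{1733}{4}$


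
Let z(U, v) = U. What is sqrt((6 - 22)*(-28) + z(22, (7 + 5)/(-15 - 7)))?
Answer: sqrt(470) ≈ 21.679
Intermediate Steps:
sqrt((6 - 22)*(-28) + z(22, (7 + 5)/(-15 - 7))) = sqrt((6 - 22)*(-28) + 22) = sqrt(-16*(-28) + 22) = sqrt(448 + 22) = sqrt(470)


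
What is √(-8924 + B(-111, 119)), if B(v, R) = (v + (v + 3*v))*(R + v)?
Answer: 2*I*√3341 ≈ 115.6*I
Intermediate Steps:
B(v, R) = 5*v*(R + v) (B(v, R) = (v + 4*v)*(R + v) = (5*v)*(R + v) = 5*v*(R + v))
√(-8924 + B(-111, 119)) = √(-8924 + 5*(-111)*(119 - 111)) = √(-8924 + 5*(-111)*8) = √(-8924 - 4440) = √(-13364) = 2*I*√3341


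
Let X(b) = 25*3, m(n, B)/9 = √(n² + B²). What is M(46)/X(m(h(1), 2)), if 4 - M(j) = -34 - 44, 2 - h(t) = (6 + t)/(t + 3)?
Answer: 82/75 ≈ 1.0933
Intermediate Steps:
h(t) = 2 - (6 + t)/(3 + t) (h(t) = 2 - (6 + t)/(t + 3) = 2 - (6 + t)/(3 + t))
M(j) = 82 (M(j) = 4 - (-34 - 44) = 4 - 1*(-78) = 4 + 78 = 82)
m(n, B) = 9*√(B² + n²) (m(n, B) = 9*√(n² + B²) = 9*√(B² + n²))
X(b) = 75
M(46)/X(m(h(1), 2)) = 82/75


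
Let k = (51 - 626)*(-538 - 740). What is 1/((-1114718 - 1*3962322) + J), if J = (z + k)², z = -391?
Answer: 1/539424945641 ≈ 1.8538e-12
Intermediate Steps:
k = 734850 (k = -575*(-1278) = 734850)
J = 539430022681 (J = (-391 + 734850)² = 734459² = 539430022681)
1/((-1114718 - 1*3962322) + J) = 1/((-1114718 - 1*3962322) + 539430022681) = 1/((-1114718 - 3962322) + 539430022681) = 1/(-5077040 + 539430022681) = 1/539424945641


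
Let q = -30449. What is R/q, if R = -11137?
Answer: 11137/30449 ≈ 0.36576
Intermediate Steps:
R/q = -11137/(-30449) = -11137*(-1/30449) = 11137/30449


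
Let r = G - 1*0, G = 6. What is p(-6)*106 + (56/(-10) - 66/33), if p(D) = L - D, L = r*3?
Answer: 12682/5 ≈ 2536.4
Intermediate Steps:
r = 6 (r = 6 - 1*0 = 6 + 0 = 6)
L = 18 (L = 6*3 = 18)
p(D) = 18 - D
p(-6)*106 + (56/(-10) - 66/33) = (18 - 1*(-6))*106 + (56/(-10) - 66/33) = (18 + 6)*106 + (56*(-1/10) - 66*1/33) = 24*106 + (-28/5 - 2) = 2544 - 38/5 = 12682/5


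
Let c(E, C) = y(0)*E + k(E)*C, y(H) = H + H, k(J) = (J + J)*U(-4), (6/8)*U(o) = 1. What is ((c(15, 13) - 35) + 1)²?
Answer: 236196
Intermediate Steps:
U(o) = 4/3 (U(o) = (4/3)*1 = 4/3)
k(J) = 8*J/3 (k(J) = (J + J)*(4/3) = (2*J)*(4/3) = 8*J/3)
y(H) = 2*H
c(E, C) = 8*C*E/3 (c(E, C) = (2*0)*E + (8*E/3)*C = 0*E + 8*C*E/3 = 0 + 8*C*E/3 = 8*C*E/3)
((c(15, 13) - 35) + 1)² = (((8/3)*13*15 - 35) + 1)² = ((520 - 35) + 1)² = (485 + 1)² = 486² = 236196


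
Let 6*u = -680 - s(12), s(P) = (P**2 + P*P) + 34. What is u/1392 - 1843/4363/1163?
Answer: -849951679/7063243248 ≈ -0.12033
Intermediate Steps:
s(P) = 34 + 2*P**2 (s(P) = (P**2 + P**2) + 34 = 2*P**2 + 34 = 34 + 2*P**2)
u = -167 (u = (-680 - (34 + 2*12**2))/6 = (-680 - (34 + 2*144))/6 = (-680 - (34 + 288))/6 = (-680 - 1*322)/6 = (-680 - 322)/6 = (1/6)*(-1002) = -167)
u/1392 - 1843/4363/1163 = -167/1392 - 1843/4363/1163 = -167*1/1392 - 1843*1/4363*(1/1163) = -167/1392 - 1843/4363*1/1163 = -167/1392 - 1843/5074169 = -849951679/7063243248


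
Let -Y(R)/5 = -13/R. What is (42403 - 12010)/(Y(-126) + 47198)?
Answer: 3829518/5946883 ≈ 0.64395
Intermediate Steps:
Y(R) = 65/R (Y(R) = -(-65)/R = 65/R)
(42403 - 12010)/(Y(-126) + 47198) = (42403 - 12010)/(65/(-126) + 47198) = 30393/(65*(-1/126) + 47198) = 30393/(-65/126 + 47198) = 30393/(5946883/126) = 30393*(126/5946883) = 3829518/5946883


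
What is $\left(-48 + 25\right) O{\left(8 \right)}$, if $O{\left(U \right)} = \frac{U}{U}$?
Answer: $-23$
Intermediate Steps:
$O{\left(U \right)} = 1$
$\left(-48 + 25\right) O{\left(8 \right)} = \left(-48 + 25\right) 1 = \left(-23\right) 1 = -23$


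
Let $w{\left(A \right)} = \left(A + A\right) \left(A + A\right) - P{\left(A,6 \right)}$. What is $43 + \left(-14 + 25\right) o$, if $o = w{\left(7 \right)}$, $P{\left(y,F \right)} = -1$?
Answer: $2210$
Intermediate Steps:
$w{\left(A \right)} = 1 + 4 A^{2}$ ($w{\left(A \right)} = \left(A + A\right) \left(A + A\right) - -1 = 2 A 2 A + 1 = 4 A^{2} + 1 = 1 + 4 A^{2}$)
$o = 197$ ($o = 1 + 4 \cdot 7^{2} = 1 + 4 \cdot 49 = 1 + 196 = 197$)
$43 + \left(-14 + 25\right) o = 43 + \left(-14 + 25\right) 197 = 43 + 11 \cdot 197 = 43 + 2167 = 2210$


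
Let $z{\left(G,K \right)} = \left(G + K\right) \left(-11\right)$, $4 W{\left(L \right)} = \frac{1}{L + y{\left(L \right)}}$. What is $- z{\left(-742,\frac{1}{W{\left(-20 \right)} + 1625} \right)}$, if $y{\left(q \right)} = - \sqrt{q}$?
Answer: $\frac{22 \left(- 4822996 \sqrt{5} + 48229589 i\right)}{- 129999 i + 13000 \sqrt{5}} \approx -8162.0 - 4.7684 \cdot 10^{-7} i$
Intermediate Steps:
$W{\left(L \right)} = \frac{1}{4 \left(L - \sqrt{L}\right)}$
$z{\left(G,K \right)} = - 11 G - 11 K$
$- z{\left(-742,\frac{1}{W{\left(-20 \right)} + 1625} \right)} = - (\left(-11\right) \left(-742\right) - \frac{11}{\frac{1}{4 \left(-20 - \sqrt{-20}\right)} + 1625}) = - (8162 - \frac{11}{\frac{1}{4 \left(-20 - 2 i \sqrt{5}\right)} + 1625}) = - (8162 - \frac{11}{1625 + \frac{1}{4 \left(-20 - 2 i \sqrt{5}\right)}}) = -8162 + \frac{11}{1625 + \frac{1}{4 \left(-20 - 2 i \sqrt{5}\right)}}$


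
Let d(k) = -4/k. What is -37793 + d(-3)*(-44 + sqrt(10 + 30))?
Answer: -113555/3 + 8*sqrt(10)/3 ≈ -37843.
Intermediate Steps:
-37793 + d(-3)*(-44 + sqrt(10 + 30)) = -37793 + (-4/(-3))*(-44 + sqrt(10 + 30)) = -37793 + (-4*(-1/3))*(-44 + sqrt(40)) = -37793 + 4*(-44 + 2*sqrt(10))/3 = -37793 + (-176/3 + 8*sqrt(10)/3) = -113555/3 + 8*sqrt(10)/3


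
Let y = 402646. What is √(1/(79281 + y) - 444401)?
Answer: I*√103213746904559002/481927 ≈ 666.63*I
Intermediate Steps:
√(1/(79281 + y) - 444401) = √(1/(79281 + 402646) - 444401) = √(1/481927 - 444401) = √(-214168840726/481927) = I*√103213746904559002/481927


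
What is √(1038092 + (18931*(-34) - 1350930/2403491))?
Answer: 16*√8900679526477183/2403491 ≈ 628.04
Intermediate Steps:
√(1038092 + (18931*(-34) - 1350930/2403491)) = √(1038092 + (-643654 - 1350930/2403491)) = √(1038092 - 1547017947044/2403491) = √(948026832128/2403491) = 16*√8900679526477183/2403491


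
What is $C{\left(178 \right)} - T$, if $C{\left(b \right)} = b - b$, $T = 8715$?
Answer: $-8715$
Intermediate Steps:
$C{\left(b \right)} = 0$
$C{\left(178 \right)} - T = 0 - 8715 = -8715$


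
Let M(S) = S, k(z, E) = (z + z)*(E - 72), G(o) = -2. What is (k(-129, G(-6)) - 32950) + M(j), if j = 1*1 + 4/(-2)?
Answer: -13859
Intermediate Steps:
k(z, E) = 2*z*(-72 + E) (k(z, E) = (2*z)*(-72 + E) = 2*z*(-72 + E))
j = -1 (j = 1 + 4*(-½) = 1 - 2 = -1)
(k(-129, G(-6)) - 32950) + M(j) = (2*(-129)*(-72 - 2) - 32950) - 1 = (2*(-129)*(-74) - 32950) - 1 = (19092 - 32950) - 1 = -13858 - 1 = -13859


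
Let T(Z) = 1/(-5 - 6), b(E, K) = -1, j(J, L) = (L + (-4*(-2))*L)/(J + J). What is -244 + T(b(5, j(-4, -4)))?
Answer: -2685/11 ≈ -244.09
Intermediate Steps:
j(J, L) = 9*L/(2*J) (j(J, L) = (L + 8*L)/((2*J)) = (9*L)*(1/(2*J)) = 9*L/(2*J))
T(Z) = -1/11 (T(Z) = 1/(-11) = -1/11)
-244 + T(b(5, j(-4, -4))) = -244 - 1/11 = -2685/11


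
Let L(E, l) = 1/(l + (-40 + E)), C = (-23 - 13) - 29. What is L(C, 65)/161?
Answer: -1/6440 ≈ -0.00015528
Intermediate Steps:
C = -65 (C = -36 - 29 = -65)
L(E, l) = 1/(-40 + E + l)
L(C, 65)/161 = 1/(-40 - 65 + 65*161) = (1/161)/(-40) = -1/40*1/161 = -1/6440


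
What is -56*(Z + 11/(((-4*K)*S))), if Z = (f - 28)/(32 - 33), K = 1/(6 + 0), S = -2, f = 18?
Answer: -1022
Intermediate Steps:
K = 1/6 ≈ 0.16667
Z = 10 (Z = (18 - 28)/(32 - 33) = -10/(-1) = -10*(-1) = 10)
-56*(Z + 11/(((-4*K)*S))) = -56*(10 + 11/((-4*1/6*(-2)))) = -56*(10 + 11/((-2/3*(-2)))) = -56*(10 + 11/(4/3)) = -56*(10 + 11*(3/4)) = -56*(10 + 33/4) = -56*73/4 = -1022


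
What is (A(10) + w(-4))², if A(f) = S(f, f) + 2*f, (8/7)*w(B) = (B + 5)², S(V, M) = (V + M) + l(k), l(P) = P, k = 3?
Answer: 123201/64 ≈ 1925.0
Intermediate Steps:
S(V, M) = 3 + M + V (S(V, M) = (V + M) + 3 = (M + V) + 3 = 3 + M + V)
w(B) = 7*(5 + B)²/8 (w(B) = 7*(B + 5)²/8 = 7*(5 + B)²/8)
A(f) = 3 + 4*f (A(f) = (3 + f + f) + 2*f = (3 + 2*f) + 2*f = 3 + 4*f)
(A(10) + w(-4))² = ((3 + 4*10) + 7*(5 - 4)²/8)² = ((3 + 40) + (7/8)*1²)² = (43 + (7/8)*1)² = (43 + 7/8)² = (351/8)² = 123201/64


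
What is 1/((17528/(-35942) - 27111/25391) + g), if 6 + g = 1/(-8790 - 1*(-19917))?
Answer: -5077268581947/38360415535156 ≈ -0.13236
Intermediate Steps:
g = -66761/11127 (g = -6 + 1/(-8790 - 1*(-19917)) = -6 + 1/(-8790 + 19917) = -6 + 1/11127 = -66761/11127 ≈ -5.9999)
1/((17528/(-35942) - 27111/25391) + g) = 1/((17528/(-35942) - 27111/25391) - 66761/11127) = 1/((17528*(-1/35942) - 27111*1/25391) - 66761/11127) = 1/((-8764/17971 - 27111/25391) - 66761/11127) = 1/(-709738505/456301661 - 66761/11127) = 1/(-38360415535156/5077268581947) = -5077268581947/38360415535156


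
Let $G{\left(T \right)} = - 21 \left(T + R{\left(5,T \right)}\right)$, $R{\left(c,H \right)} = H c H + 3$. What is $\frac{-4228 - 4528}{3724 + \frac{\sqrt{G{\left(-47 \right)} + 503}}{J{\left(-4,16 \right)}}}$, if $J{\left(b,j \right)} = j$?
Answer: $- \frac{1906688}{810983} + \frac{32 i \sqrt{230518}}{810983} \approx -2.3511 + 0.018945 i$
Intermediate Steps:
$R{\left(c,H \right)} = 3 + c H^{2}$ ($R{\left(c,H \right)} = c H^{2} + 3 = 3 + c H^{2}$)
$G{\left(T \right)} = -63 - 105 T^{2} - 21 T$ ($G{\left(T \right)} = - 21 \left(T + \left(3 + 5 T^{2}\right)\right) = - 21 \left(3 + T + 5 T^{2}\right) = -63 - 105 T^{2} - 21 T$)
$\frac{-4228 - 4528}{3724 + \frac{\sqrt{G{\left(-47 \right)} + 503}}{J{\left(-4,16 \right)}}} = \frac{-4228 - 4528}{3724 + \frac{\sqrt{\left(-63 - 105 \left(-47\right)^{2} - -987\right) + 503}}{16}} = - \frac{8756}{3724 + \sqrt{\left(-63 - 231945 + 987\right) + 503} \cdot \frac{1}{16}} = - \frac{8756}{3724 + \sqrt{-231021 + 503} \cdot \frac{1}{16}} = - \frac{8756}{3724 + \sqrt{-230518} \cdot \frac{1}{16}} = - \frac{8756}{3724 + i \sqrt{230518} \cdot \frac{1}{16}} = - \frac{8756}{3724 + \frac{i \sqrt{230518}}{16}}$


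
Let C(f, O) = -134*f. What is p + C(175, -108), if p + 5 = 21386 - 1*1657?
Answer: -3726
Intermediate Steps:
p = 19724 (p = -5 + (21386 - 1*1657) = -5 + (21386 - 1657) = -5 + 19729 = 19724)
p + C(175, -108) = 19724 - 134*175 = 19724 - 23450 = -3726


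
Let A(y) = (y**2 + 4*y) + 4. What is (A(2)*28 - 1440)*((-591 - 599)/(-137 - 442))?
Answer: -1180480/579 ≈ -2038.8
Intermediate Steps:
A(y) = 4 + y**2 + 4*y
(A(2)*28 - 1440)*((-591 - 599)/(-137 - 442)) = ((4 + 2**2 + 4*2)*28 - 1440)*((-591 - 599)/(-137 - 442)) = ((4 + 4 + 8)*28 - 1440)*(-1190/(-579)) = (16*28 - 1440)*(-1190*(-1/579)) = (448 - 1440)*(1190/579) = -992*1190/579 = -1180480/579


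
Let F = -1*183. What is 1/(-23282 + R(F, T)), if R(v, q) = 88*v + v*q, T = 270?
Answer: -1/88796 ≈ -1.1262e-5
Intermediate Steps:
F = -183
R(v, q) = 88*v + q*v
1/(-23282 + R(F, T)) = 1/(-23282 - 183*(88 + 270)) = 1/(-23282 - 183*358) = 1/(-23282 - 65514) = 1/(-88796) = -1/88796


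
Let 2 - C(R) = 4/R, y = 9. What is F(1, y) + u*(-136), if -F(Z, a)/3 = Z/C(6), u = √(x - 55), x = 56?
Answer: -553/4 ≈ -138.25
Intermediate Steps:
u = 1 (u = √(56 - 55) = √1 = 1)
C(R) = 2 - 4/R
F(Z, a) = -9*Z/4 (F(Z, a) = -3*Z/(2 - 4/6) = -3*Z/(2 - 4*⅙) = -3*Z/(2 - ⅔) = -3*Z/4/3 = -3*Z*3/4 = -9*Z/4)
F(1, y) + u*(-136) = -9/4*1 + 1*(-136) = -9/4 - 136 = -553/4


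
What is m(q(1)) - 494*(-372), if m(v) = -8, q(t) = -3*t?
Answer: 183760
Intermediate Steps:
m(q(1)) - 494*(-372) = -8 - 494*(-372) = -8 + 183768 = 183760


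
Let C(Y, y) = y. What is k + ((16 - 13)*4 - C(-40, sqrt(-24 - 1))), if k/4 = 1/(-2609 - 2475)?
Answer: 15251/1271 - 5*I ≈ 11.999 - 5.0*I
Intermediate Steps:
k = -1/1271 (k = 4/(-2609 - 2475) = 4/(-5084) = 4*(-1/5084) = -1/1271 ≈ -0.00078678)
k + ((16 - 13)*4 - C(-40, sqrt(-24 - 1))) = -1/1271 + ((16 - 13)*4 - sqrt(-24 - 1)) = -1/1271 + (3*4 - sqrt(-25)) = -1/1271 + (12 - 5*I) = 15251/1271 - 5*I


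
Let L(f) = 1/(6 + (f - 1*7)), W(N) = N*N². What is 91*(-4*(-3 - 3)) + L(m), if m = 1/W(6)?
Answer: 469344/215 ≈ 2183.0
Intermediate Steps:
W(N) = N³
m = 1/216 (m = 1/(6³) = 1/216 ≈ 0.0046296)
L(f) = 1/(-1 + f) (L(f) = 1/(6 + (f - 7)) = 1/(6 + (-7 + f)) = 1/(-1 + f))
91*(-4*(-3 - 3)) + L(m) = 91*(-4*(-3 - 3)) + 1/(-1 + 1/216) = 91*(-4*(-6)) + 1/(-215/216) = 91*24 - 216/215 = 2184 - 216/215 = 469344/215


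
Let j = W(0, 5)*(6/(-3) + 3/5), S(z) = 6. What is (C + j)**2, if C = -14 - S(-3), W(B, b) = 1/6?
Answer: 368449/900 ≈ 409.39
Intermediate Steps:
W(B, b) = 1/6
j = -7/30 (j = (6/(-3) + 3/5)/6 = (6*(-1/3) + 3*(1/5))/6 = (-2 + 3/5)/6 = (1/6)*(-7/5) = -7/30 ≈ -0.23333)
C = -20 (C = -14 - 1*6 = -14 - 6 = -20)
(C + j)**2 = (-20 - 7/30)**2 = (-607/30)**2 = 368449/900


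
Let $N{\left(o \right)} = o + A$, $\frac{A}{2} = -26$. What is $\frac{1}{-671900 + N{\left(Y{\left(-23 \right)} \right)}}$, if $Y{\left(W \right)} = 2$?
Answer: $- \frac{1}{671950} \approx -1.4882 \cdot 10^{-6}$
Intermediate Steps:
$A = -52$ ($A = 2 \left(-26\right) = -52$)
$N{\left(o \right)} = -52 + o$ ($N{\left(o \right)} = o - 52 = -52 + o$)
$\frac{1}{-671900 + N{\left(Y{\left(-23 \right)} \right)}} = \frac{1}{-671900 + \left(-52 + 2\right)} = \frac{1}{-671900 - 50} = \frac{1}{-671950} = - \frac{1}{671950}$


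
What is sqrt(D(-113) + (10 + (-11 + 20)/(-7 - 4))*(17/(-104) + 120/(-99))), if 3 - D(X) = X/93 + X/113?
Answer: I*sqrt(2331546022)/17732 ≈ 2.7231*I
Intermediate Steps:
D(X) = 3 - 206*X/10509 (D(X) = 3 - (X/93 + X/113) = 3 - 206*X/10509)
sqrt(D(-113) + (10 + (-11 + 20)/(-7 - 4))*(17/(-104) + 120/(-99))) = sqrt((3 - 206/10509*(-113)) + (10 + (-11 + 20)/(-7 - 4))*(17/(-104) + 120/(-99))) = sqrt((3 + 206/93) + (10 + 9/(-11))*(17*(-1/104) + 120*(-1/99))) = sqrt(485/93 + (10 + 9*(-1/11))*(-17/104 - 40/33)) = sqrt(485/93 + (10 - 9/11)*(-4721/3432)) = sqrt(485/93 + (101/11)*(-4721/3432)) = sqrt(485/93 - 476821/37752) = sqrt(-2892737/390104) = I*sqrt(2331546022)/17732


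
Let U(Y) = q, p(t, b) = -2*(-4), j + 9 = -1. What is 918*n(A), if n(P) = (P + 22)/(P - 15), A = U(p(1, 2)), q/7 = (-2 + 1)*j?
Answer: 84456/55 ≈ 1535.6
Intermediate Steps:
j = -10 (j = -9 - 1 = -10)
p(t, b) = 8
q = 70 (q = 7*((-2 + 1)*(-10)) = 7*(-1*(-10)) = 7*10 = 70)
U(Y) = 70
A = 70
n(P) = (22 + P)/(-15 + P)
918*n(A) = 918*((22 + 70)/(-15 + 70)) = 918*(92/55) = 84456/55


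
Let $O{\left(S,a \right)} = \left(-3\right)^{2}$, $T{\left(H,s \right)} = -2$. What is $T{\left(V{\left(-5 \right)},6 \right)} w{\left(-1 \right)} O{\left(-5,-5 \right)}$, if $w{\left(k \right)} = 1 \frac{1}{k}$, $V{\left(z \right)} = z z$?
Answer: $18$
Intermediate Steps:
$V{\left(z \right)} = z^{2}$
$O{\left(S,a \right)} = 9$
$w{\left(k \right)} = \frac{1}{k}$
$T{\left(V{\left(-5 \right)},6 \right)} w{\left(-1 \right)} O{\left(-5,-5 \right)} = - \frac{2}{-1} \cdot 9 = \left(-2\right) \left(-1\right) 9 = 2 \cdot 9 = 18$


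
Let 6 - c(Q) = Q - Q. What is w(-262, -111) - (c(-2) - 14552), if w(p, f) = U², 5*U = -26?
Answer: 364326/25 ≈ 14573.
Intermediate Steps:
U = -26/5 (U = (⅕)*(-26) = -26/5 ≈ -5.2000)
c(Q) = 6 (c(Q) = 6 - (Q - Q) = 6 - 1*0 = 6 + 0 = 6)
w(p, f) = 676/25 (w(p, f) = (-26/5)² = 676/25)
w(-262, -111) - (c(-2) - 14552) = 676/25 - (6 - 14552) = 676/25 - 1*(-14546) = 676/25 + 14546 = 364326/25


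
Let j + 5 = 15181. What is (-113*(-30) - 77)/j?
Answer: 3313/15176 ≈ 0.21831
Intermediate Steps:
j = 15176 (j = -5 + 15181 = 15176)
(-113*(-30) - 77)/j = (-113*(-30) - 77)/15176 = (3390 - 77)*(1/15176) = 3313*(1/15176) = 3313/15176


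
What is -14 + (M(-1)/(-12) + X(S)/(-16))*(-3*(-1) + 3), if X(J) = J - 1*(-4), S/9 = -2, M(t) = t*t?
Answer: -37/4 ≈ -9.2500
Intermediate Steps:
M(t) = t**2
S = -18 (S = 9*(-2) = -18)
X(J) = 4 + J (X(J) = J + 4 = 4 + J)
-14 + (M(-1)/(-12) + X(S)/(-16))*(-3*(-1) + 3) = -14 + ((-1)**2/(-12) + (4 - 18)/(-16))*(-3*(-1) + 3) = -14 + (1*(-1/12) - 14*(-1/16))*(3 + 3) = -14 + (-1/12 + 7/8)*6 = -14 + (19/24)*6 = -14 + 19/4 = -37/4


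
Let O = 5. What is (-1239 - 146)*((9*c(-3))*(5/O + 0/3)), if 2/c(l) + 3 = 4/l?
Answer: 74790/13 ≈ 5753.1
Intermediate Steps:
c(l) = 2/(-3 + 4/l)
(-1239 - 146)*((9*c(-3))*(5/O + 0/3)) = (-1239 - 146)*((9*(-2*(-3)/(-4 + 3*(-3))))*(5/5 + 0/3)) = -1385*9*(-2*(-3)/(-4 - 9))*(5*(⅕) + 0*(⅓)) = -1385*9*(-2*(-3)/(-13))*(1 + 0) = -1385*9*(-2*(-3)*(-1/13)) = -1385*9*(-6/13) = -(-74790)/13 = -1385*(-54/13) = 74790/13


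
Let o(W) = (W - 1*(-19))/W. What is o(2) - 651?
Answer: -1281/2 ≈ -640.50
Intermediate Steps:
o(W) = (19 + W)/W (o(W) = (W + 19)/W = (19 + W)/W)
o(2) - 651 = (19 + 2)/2 - 651 = (½)*21 - 651 = 21/2 - 651 = -1281/2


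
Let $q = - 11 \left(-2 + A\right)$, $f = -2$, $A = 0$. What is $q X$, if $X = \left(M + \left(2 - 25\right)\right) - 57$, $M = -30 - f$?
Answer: $-2376$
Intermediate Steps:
$M = -28$ ($M = -30 - -2 = -30 + 2 = -28$)
$X = -108$ ($X = \left(-28 + \left(2 - 25\right)\right) - 57 = \left(-28 - 23\right) - 57 = -51 - 57 = -108$)
$q = 22$ ($q = - 11 \left(-2 + 0\right) = \left(-11\right) \left(-2\right) = 22$)
$q X = 22 \left(-108\right) = -2376$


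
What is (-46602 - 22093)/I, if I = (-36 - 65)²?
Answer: -68695/10201 ≈ -6.7341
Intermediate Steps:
I = 10201 (I = (-101)² = 10201)
(-46602 - 22093)/I = (-46602 - 22093)/10201 = -68695*1/10201 = -68695/10201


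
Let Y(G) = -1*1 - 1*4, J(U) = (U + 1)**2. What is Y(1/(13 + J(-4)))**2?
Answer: 25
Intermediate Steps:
J(U) = (1 + U)**2
Y(G) = -5 (Y(G) = -1 - 4 = -5)
Y(1/(13 + J(-4)))**2 = (-5)**2 = 25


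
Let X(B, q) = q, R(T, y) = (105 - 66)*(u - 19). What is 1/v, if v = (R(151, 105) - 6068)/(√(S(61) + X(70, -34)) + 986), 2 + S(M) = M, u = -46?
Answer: -991/8603 ≈ -0.11519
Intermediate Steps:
R(T, y) = -2535 (R(T, y) = (105 - 66)*(-46 - 19) = 39*(-65) = -2535)
S(M) = -2 + M
v = -8603/991 (v = (-2535 - 6068)/(√((-2 + 61) - 34) + 986) = -8603/(√(59 - 34) + 986) = -8603/(√25 + 986) = -8603/(5 + 986) = -8603/991 ≈ -8.6811)
1/v = 1/(-8603/991) = -991/8603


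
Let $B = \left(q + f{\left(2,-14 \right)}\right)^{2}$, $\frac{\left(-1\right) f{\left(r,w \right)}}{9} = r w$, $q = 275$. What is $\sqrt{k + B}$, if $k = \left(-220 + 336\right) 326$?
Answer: $\sqrt{315545} \approx 561.73$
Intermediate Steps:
$k = 37816$ ($k = 116 \cdot 326 = 37816$)
$f{\left(r,w \right)} = - 9 r w$
$B = 277729$ ($B = \left(275 - 18 \left(-14\right)\right)^{2} = \left(275 + 252\right)^{2} = 527^{2} = 277729$)
$\sqrt{k + B} = \sqrt{37816 + 277729} = \sqrt{315545}$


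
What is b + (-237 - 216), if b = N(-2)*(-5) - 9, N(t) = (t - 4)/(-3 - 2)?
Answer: -468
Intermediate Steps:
N(t) = ⅘ - t/5 (N(t) = (-4 + t)/(-5) = (-4 + t)*(-⅕) = ⅘ - t/5)
b = -15 (b = (⅘ - ⅕*(-2))*(-5) - 9 = (⅘ + ⅖)*(-5) - 9 = (6/5)*(-5) - 9 = -6 - 9 = -15)
b + (-237 - 216) = -15 + (-237 - 216) = -15 - 453 = -468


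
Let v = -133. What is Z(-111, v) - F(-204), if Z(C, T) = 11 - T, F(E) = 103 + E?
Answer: 245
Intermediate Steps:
Z(-111, v) - F(-204) = (11 - 1*(-133)) - (103 - 204) = (11 + 133) - 1*(-101) = 144 + 101 = 245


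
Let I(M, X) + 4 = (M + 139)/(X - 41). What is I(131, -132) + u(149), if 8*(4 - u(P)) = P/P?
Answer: -2333/1384 ≈ -1.6857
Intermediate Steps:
u(P) = 31/8 (u(P) = 4 - P/(8*P) = 4 - ⅛*1 = 4 - ⅛ = 31/8)
I(M, X) = -4 + (139 + M)/(-41 + X) (I(M, X) = -4 + (M + 139)/(X - 41) = -4 + (139 + M)/(-41 + X))
I(131, -132) + u(149) = (303 + 131 - 4*(-132))/(-41 - 132) + 31/8 = (303 + 131 + 528)/(-173) + 31/8 = -1/173*962 + 31/8 = -962/173 + 31/8 = -2333/1384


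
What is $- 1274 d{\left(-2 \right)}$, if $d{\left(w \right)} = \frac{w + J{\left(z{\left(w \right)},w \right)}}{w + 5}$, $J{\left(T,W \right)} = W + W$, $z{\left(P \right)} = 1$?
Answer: $2548$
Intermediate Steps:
$J{\left(T,W \right)} = 2 W$
$d{\left(w \right)} = \frac{3 w}{5 + w}$ ($d{\left(w \right)} = \frac{w + 2 w}{w + 5} = \frac{3 w}{5 + w}$)
$- 1274 d{\left(-2 \right)} = - 1274 \cdot 3 \left(-2\right) \frac{1}{5 - 2} = - 1274 \cdot 3 \left(-2\right) \frac{1}{3} = \left(-1274\right) \left(-2\right) = 2548$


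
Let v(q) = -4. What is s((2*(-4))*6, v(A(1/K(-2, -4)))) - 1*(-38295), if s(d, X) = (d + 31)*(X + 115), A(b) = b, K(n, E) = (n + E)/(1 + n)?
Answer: 36408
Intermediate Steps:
K(n, E) = (E + n)/(1 + n)
s(d, X) = (31 + d)*(115 + X)
s((2*(-4))*6, v(A(1/K(-2, -4)))) - 1*(-38295) = (3565 + 31*(-4) + 115*((2*(-4))*6) - 4*2*(-4)*6) - 1*(-38295) = (3565 - 124 + 115*(-8*6) - (-32)*6) + 38295 = (3565 - 124 + 115*(-48) - 4*(-48)) + 38295 = (3565 - 124 - 5520 + 192) + 38295 = -1887 + 38295 = 36408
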